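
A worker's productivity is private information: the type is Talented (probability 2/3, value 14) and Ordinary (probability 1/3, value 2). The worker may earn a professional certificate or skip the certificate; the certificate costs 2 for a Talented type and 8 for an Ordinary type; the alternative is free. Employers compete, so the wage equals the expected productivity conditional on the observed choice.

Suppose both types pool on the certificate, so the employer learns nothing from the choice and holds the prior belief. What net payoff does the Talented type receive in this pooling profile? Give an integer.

Pooled wage = 2/3·14 + 1/3·2 = 10.
Talented pays cost 2 for the certificate, so net payoff = 10 − 2 = 8.

8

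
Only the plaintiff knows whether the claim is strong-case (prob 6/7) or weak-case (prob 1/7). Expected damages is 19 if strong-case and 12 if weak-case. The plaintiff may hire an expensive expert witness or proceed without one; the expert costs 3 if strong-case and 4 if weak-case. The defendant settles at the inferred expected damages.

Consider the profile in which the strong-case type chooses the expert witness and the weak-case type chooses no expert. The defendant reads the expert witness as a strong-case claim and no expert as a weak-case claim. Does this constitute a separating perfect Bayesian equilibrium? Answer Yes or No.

Under these beliefs, the expert witness earns settlement 19 and no expert earns settlement 12.
strong-case: the expert witness nets 19 − 3 = 16; no expert nets 12. strong-case prefers the expert witness.
weak-case: the expert witness nets 19 − 4 = 15; no expert nets 12. weak-case would deviate to the expert witness.
weak-case has a profitable deviation, so the profile is not an equilibrium.

No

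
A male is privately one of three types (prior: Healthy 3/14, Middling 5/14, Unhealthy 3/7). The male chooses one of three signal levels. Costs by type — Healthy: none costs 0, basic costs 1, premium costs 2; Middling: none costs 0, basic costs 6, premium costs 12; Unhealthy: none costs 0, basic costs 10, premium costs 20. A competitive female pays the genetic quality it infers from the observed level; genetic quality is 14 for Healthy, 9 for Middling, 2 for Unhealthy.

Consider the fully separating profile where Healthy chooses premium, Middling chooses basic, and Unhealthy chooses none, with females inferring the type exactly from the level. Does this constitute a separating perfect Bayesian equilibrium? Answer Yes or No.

Yes

Separating mating payoffs: premium → 14, basic → 9, none → 2.
Healthy (assigned premium): none: 2 − 0 = 2; basic: 9 − 1 = 8; premium: 14 − 2 = 12. Healthy stays.
Middling (assigned basic): none: 2 − 0 = 2; basic: 9 − 6 = 3; premium: 14 − 12 = 2. Middling stays.
Unhealthy (assigned none): none: 2 − 0 = 2; basic: 9 − 10 = -1; premium: 14 − 20 = -6. Unhealthy stays.
Every type prefers its assigned level; separation holds.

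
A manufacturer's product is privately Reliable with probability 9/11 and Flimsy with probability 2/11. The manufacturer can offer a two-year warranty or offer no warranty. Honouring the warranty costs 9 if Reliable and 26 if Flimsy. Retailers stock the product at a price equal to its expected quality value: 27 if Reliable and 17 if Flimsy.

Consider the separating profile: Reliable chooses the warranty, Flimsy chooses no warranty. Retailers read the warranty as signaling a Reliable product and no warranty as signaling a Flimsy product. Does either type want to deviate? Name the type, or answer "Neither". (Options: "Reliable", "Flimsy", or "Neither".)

Neither

The warranty pays 27; no warranty pays 17.
Reliable: assigned the warranty, nets 27 − 9 = 18; deviating to no warranty nets 17.
Flimsy: assigned no warranty, nets 17; deviating to the warranty nets 27 − 26 = 1.
Both types strictly prefer their assigned action; no profitable deviation.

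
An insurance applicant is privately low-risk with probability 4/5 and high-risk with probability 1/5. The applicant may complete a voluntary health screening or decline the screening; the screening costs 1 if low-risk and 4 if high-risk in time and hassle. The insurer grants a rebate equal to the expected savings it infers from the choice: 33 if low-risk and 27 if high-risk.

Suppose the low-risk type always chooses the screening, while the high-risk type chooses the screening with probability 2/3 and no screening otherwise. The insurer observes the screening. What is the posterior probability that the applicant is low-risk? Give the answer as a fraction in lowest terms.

P(the screening) = (4/5)·1 + (1/5)·(2/3) = 14/15.
By Bayes' rule, P(low-risk | the screening) = (4/5) / (14/15) = 6/7.

6/7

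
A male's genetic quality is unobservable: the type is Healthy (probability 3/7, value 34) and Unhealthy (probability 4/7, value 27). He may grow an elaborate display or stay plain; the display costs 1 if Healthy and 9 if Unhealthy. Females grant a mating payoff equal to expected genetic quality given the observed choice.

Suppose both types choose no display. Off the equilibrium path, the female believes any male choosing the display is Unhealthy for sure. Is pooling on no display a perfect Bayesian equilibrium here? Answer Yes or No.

On path, the female holds the prior and pays 3/7·34 + 4/7·27 = 30. Off path (the display), believing Unhealthy, it pays 27.
Healthy: no display nets 30; the display nets 27 − 1 = 26. Healthy stays.
Unhealthy: no display nets 30; the display nets 27 − 9 = 18. Unhealthy stays.
No type deviates, so pooling is sustained.

Yes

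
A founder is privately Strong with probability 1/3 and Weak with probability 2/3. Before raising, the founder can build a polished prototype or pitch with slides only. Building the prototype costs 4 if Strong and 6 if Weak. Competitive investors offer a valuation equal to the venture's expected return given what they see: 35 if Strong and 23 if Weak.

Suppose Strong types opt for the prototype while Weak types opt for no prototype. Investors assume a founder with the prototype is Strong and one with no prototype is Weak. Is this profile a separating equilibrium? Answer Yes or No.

No

Under these beliefs, the prototype earns valuation 35 and no prototype earns valuation 23.
Strong: the prototype nets 35 − 4 = 31; no prototype nets 23. Strong prefers the prototype.
Weak: the prototype nets 35 − 6 = 29; no prototype nets 23. Weak would deviate to the prototype.
Weak has a profitable deviation, so the profile is not an equilibrium.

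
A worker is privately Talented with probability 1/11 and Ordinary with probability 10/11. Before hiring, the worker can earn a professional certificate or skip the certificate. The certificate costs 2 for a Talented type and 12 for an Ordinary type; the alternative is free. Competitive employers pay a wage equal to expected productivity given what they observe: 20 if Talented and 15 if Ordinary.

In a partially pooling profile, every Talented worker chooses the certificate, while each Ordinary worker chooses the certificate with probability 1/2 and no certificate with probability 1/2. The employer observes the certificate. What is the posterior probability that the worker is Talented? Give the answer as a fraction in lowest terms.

1/6

P(the certificate) = (1/11)·1 + (10/11)·(1/2) = 6/11.
By Bayes' rule, P(Talented | the certificate) = (1/11) / (6/11) = 1/6.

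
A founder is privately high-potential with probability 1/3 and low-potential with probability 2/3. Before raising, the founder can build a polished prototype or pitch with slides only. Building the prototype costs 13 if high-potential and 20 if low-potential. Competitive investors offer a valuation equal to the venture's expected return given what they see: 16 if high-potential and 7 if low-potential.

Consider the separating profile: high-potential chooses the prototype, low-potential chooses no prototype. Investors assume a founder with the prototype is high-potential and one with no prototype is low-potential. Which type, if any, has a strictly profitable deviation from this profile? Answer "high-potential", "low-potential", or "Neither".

The prototype pays 16; no prototype pays 7.
high-potential: assigned the prototype, nets 16 − 13 = 3; deviating to no prototype nets 7.
low-potential: assigned no prototype, nets 7; deviating to the prototype nets 16 − 20 = -4.
The high-potential type gains 4 by deviating.

high-potential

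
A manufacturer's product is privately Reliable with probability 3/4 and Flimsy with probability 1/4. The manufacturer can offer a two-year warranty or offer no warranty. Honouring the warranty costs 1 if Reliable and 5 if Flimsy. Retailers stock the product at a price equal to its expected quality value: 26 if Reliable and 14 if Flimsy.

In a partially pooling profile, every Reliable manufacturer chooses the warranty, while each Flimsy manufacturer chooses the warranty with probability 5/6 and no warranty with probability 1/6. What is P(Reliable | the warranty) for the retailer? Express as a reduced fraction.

18/23

P(the warranty) = (3/4)·1 + (1/4)·(5/6) = 23/24.
By Bayes' rule, P(Reliable | the warranty) = (3/4) / (23/24) = 18/23.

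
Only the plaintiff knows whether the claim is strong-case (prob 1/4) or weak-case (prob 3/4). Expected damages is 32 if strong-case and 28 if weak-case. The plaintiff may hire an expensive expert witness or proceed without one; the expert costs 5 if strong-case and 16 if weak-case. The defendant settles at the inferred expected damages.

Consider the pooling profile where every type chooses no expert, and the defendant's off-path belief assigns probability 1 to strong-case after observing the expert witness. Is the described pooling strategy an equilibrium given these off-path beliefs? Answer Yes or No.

Yes

On path, the defendant holds the prior and pays 1/4·32 + 3/4·28 = 29. Off path (the expert witness), believing strong-case, it pays 32.
strong-case: no expert nets 29; the expert witness nets 32 − 5 = 27. strong-case stays.
weak-case: no expert nets 29; the expert witness nets 32 − 16 = 16. weak-case stays.
No type deviates, so pooling is sustained.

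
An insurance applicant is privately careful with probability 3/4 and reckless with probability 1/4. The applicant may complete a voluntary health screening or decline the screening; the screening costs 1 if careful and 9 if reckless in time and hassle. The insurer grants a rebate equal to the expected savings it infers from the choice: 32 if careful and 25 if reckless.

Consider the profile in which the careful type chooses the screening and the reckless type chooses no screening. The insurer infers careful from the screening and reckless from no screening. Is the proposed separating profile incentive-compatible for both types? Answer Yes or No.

Under these beliefs, the screening earns rebate 32 and no screening earns rebate 25.
careful: the screening nets 32 − 1 = 31; no screening nets 25. careful prefers the screening.
reckless: the screening nets 32 − 9 = 23; no screening nets 25. reckless prefers no screening.
Neither type deviates, so the separating profile is an equilibrium.

Yes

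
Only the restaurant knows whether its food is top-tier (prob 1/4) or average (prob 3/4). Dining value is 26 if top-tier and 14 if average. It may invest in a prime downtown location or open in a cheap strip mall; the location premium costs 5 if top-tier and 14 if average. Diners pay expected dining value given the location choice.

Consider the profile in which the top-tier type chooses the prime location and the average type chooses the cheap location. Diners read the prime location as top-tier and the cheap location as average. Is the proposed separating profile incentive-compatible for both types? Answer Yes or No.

Yes

Under these beliefs, the prime location earns price premium 26 and the cheap location earns price premium 14.
top-tier: the prime location nets 26 − 5 = 21; the cheap location nets 14. top-tier prefers the prime location.
average: the prime location nets 26 − 14 = 12; the cheap location nets 14. average prefers the cheap location.
Neither type deviates, so the separating profile is an equilibrium.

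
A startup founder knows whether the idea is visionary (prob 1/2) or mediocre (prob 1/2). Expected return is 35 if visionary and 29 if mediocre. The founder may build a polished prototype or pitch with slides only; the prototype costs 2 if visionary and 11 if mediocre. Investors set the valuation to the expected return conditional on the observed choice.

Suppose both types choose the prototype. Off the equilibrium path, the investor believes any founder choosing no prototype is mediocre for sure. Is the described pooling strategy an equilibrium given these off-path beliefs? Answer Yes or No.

On path, the investor holds the prior and pays 1/2·35 + 1/2·29 = 32. Off path (no prototype), believing mediocre, it pays 29.
visionary: the prototype nets 32 − 2 = 30; no prototype nets 29. visionary stays.
mediocre: the prototype nets 32 − 11 = 21; no prototype nets 29. mediocre would deviate.
A type deviates, so pooling fails.

No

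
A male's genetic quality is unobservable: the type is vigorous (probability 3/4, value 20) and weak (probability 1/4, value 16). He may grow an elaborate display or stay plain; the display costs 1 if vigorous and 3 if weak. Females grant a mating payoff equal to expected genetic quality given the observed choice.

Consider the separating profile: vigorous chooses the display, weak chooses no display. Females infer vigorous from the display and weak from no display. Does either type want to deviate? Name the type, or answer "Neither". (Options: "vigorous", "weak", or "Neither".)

weak

The display pays 20; no display pays 16.
vigorous: assigned the display, nets 20 − 1 = 19; deviating to no display nets 16.
weak: assigned no display, nets 16; deviating to the display nets 20 − 3 = 17.
The weak type gains 1 by deviating.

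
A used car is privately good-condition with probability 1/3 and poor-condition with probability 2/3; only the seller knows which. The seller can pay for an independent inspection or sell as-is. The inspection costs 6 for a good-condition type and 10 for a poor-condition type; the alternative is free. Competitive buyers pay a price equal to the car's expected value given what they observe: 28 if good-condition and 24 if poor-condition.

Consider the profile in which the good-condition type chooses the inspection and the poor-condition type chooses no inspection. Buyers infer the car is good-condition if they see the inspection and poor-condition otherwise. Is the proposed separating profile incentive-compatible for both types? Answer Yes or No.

Under these beliefs, the inspection earns price 28 and no inspection earns price 24.
good-condition: the inspection nets 28 − 6 = 22; no inspection nets 24. good-condition would deviate to no inspection.
poor-condition: the inspection nets 28 − 10 = 18; no inspection nets 24. poor-condition prefers no inspection.
good-condition has a profitable deviation, so the profile is not an equilibrium.

No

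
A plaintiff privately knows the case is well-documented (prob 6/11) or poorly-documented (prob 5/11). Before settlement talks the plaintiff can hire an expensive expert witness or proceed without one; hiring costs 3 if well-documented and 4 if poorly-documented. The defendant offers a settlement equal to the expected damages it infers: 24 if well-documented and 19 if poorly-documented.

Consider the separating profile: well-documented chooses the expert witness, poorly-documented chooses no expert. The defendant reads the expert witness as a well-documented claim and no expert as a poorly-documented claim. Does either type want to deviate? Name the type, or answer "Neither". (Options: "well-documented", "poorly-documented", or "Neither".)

The expert witness pays 24; no expert pays 19.
well-documented: assigned the expert witness, nets 24 − 3 = 21; deviating to no expert nets 19.
poorly-documented: assigned no expert, nets 19; deviating to the expert witness nets 24 − 4 = 20.
The poorly-documented type gains 1 by deviating.

poorly-documented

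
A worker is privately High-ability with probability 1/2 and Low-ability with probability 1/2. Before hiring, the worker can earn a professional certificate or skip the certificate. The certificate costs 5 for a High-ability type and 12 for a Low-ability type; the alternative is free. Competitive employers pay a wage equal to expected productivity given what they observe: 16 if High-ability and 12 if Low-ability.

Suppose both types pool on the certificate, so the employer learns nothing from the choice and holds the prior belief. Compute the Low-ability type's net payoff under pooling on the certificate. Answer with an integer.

Pooled wage = 1/2·16 + 1/2·12 = 14.
Low-ability pays cost 12 for the certificate, so net payoff = 14 − 12 = 2.

2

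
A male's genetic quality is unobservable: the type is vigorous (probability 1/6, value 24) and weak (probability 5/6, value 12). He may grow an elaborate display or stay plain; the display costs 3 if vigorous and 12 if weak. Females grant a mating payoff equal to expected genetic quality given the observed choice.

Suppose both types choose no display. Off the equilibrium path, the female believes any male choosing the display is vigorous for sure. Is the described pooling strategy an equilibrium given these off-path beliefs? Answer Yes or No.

No

On path, the female holds the prior and pays 1/6·24 + 5/6·12 = 14. Off path (the display), believing vigorous, it pays 24.
vigorous: no display nets 14; the display nets 24 − 3 = 21. vigorous would deviate.
weak: no display nets 14; the display nets 24 − 12 = 12. weak stays.
A type deviates, so pooling fails.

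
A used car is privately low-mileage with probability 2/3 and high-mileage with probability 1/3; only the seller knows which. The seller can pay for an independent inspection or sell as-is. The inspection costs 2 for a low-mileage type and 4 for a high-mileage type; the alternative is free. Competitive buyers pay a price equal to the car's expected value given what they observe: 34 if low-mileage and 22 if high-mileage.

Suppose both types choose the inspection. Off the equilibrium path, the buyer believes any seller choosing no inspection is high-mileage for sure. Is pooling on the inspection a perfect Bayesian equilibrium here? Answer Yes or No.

Yes

On path, the buyer holds the prior and pays 2/3·34 + 1/3·22 = 30. Off path (no inspection), believing high-mileage, it pays 22.
low-mileage: the inspection nets 30 − 2 = 28; no inspection nets 22. low-mileage stays.
high-mileage: the inspection nets 30 − 4 = 26; no inspection nets 22. high-mileage stays.
No type deviates, so pooling is sustained.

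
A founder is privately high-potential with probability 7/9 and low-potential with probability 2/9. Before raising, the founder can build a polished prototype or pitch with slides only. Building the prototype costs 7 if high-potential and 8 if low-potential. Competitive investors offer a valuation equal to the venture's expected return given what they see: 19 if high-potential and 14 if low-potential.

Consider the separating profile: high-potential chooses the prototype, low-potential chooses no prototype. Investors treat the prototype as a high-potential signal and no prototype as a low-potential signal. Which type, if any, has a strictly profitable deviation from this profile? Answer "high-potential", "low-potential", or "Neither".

The prototype pays 19; no prototype pays 14.
high-potential: assigned the prototype, nets 19 − 7 = 12; deviating to no prototype nets 14.
low-potential: assigned no prototype, nets 14; deviating to the prototype nets 19 − 8 = 11.
The high-potential type gains 2 by deviating.

high-potential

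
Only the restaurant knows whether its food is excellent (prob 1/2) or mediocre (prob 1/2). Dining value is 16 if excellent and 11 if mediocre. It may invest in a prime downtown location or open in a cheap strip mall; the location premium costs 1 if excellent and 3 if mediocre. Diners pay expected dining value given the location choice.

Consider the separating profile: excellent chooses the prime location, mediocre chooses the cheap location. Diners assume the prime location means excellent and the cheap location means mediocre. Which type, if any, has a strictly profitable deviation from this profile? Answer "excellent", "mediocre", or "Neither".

The prime location pays 16; the cheap location pays 11.
excellent: assigned the prime location, nets 16 − 1 = 15; deviating to the cheap location nets 11.
mediocre: assigned the cheap location, nets 11; deviating to the prime location nets 16 − 3 = 13.
The mediocre type gains 2 by deviating.

mediocre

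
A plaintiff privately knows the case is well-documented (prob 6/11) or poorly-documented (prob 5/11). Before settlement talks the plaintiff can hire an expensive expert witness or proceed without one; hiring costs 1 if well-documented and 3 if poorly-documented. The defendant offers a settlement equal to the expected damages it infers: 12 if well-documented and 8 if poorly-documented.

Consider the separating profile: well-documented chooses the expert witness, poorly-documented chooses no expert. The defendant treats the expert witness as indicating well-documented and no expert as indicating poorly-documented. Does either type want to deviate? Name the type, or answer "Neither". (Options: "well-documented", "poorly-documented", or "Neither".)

poorly-documented

The expert witness pays 12; no expert pays 8.
well-documented: assigned the expert witness, nets 12 − 1 = 11; deviating to no expert nets 8.
poorly-documented: assigned no expert, nets 8; deviating to the expert witness nets 12 − 3 = 9.
The poorly-documented type gains 1 by deviating.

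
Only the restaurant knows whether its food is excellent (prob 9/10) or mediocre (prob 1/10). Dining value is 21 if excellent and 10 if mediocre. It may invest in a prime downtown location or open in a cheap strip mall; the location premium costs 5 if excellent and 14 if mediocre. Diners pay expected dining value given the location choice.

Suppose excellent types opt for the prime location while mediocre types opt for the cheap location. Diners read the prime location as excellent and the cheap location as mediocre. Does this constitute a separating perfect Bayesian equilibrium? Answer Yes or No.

Under these beliefs, the prime location earns price premium 21 and the cheap location earns price premium 10.
excellent: the prime location nets 21 − 5 = 16; the cheap location nets 10. excellent prefers the prime location.
mediocre: the prime location nets 21 − 14 = 7; the cheap location nets 10. mediocre prefers the cheap location.
Neither type deviates, so the separating profile is an equilibrium.

Yes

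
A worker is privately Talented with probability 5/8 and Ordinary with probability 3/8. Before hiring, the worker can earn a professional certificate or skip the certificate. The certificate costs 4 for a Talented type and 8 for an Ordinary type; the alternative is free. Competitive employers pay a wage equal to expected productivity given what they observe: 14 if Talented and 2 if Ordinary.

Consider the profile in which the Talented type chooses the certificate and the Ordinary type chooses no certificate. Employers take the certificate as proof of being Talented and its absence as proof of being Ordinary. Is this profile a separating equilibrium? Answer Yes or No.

No

Under these beliefs, the certificate earns wage 14 and no certificate earns wage 2.
Talented: the certificate nets 14 − 4 = 10; no certificate nets 2. Talented prefers the certificate.
Ordinary: the certificate nets 14 − 8 = 6; no certificate nets 2. Ordinary would deviate to the certificate.
Ordinary has a profitable deviation, so the profile is not an equilibrium.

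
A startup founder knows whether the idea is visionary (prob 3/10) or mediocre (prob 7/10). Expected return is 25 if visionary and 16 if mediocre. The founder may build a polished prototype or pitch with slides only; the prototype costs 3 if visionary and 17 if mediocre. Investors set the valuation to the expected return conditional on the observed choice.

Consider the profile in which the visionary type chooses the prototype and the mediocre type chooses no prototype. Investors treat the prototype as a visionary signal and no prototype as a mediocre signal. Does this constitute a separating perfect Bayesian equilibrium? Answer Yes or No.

Yes

Under these beliefs, the prototype earns valuation 25 and no prototype earns valuation 16.
visionary: the prototype nets 25 − 3 = 22; no prototype nets 16. visionary prefers the prototype.
mediocre: the prototype nets 25 − 17 = 8; no prototype nets 16. mediocre prefers no prototype.
Neither type deviates, so the separating profile is an equilibrium.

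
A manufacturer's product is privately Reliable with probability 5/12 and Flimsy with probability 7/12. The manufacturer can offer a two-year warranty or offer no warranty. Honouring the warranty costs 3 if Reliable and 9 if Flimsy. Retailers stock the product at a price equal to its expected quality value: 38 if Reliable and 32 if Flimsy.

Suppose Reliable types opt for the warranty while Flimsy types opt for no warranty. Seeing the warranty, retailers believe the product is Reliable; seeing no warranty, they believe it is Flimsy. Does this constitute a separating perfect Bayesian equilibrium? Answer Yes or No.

Yes

Under these beliefs, the warranty earns price 38 and no warranty earns price 32.
Reliable: the warranty nets 38 − 3 = 35; no warranty nets 32. Reliable prefers the warranty.
Flimsy: the warranty nets 38 − 9 = 29; no warranty nets 32. Flimsy prefers no warranty.
Neither type deviates, so the separating profile is an equilibrium.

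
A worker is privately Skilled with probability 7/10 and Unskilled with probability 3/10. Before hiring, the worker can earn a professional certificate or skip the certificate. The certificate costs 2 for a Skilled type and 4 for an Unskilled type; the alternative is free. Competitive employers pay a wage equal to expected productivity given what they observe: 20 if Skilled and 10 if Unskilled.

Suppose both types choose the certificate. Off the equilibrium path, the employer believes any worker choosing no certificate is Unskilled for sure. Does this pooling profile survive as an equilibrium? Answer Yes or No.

Yes

On path, the employer holds the prior and pays 7/10·20 + 3/10·10 = 17. Off path (no certificate), believing Unskilled, it pays 10.
Skilled: the certificate nets 17 − 2 = 15; no certificate nets 10. Skilled stays.
Unskilled: the certificate nets 17 − 4 = 13; no certificate nets 10. Unskilled stays.
No type deviates, so pooling is sustained.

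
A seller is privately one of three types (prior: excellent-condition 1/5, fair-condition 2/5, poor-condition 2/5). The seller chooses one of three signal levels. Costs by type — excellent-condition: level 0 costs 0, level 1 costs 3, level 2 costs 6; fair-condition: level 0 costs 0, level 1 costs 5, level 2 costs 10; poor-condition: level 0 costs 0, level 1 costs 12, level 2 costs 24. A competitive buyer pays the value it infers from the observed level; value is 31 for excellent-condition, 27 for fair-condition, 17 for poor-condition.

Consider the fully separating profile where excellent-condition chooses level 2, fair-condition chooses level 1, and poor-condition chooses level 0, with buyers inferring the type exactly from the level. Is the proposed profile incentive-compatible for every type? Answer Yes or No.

Separating prices: level 2 → 31, level 1 → 27, level 0 → 17.
excellent-condition (assigned level 2): level 0: 17 − 0 = 17; level 1: 27 − 3 = 24; level 2: 31 − 6 = 25. excellent-condition stays.
fair-condition (assigned level 1): level 0: 17 − 0 = 17; level 1: 27 − 5 = 22; level 2: 31 − 10 = 21. fair-condition stays.
poor-condition (assigned level 0): level 0: 17 − 0 = 17; level 1: 27 − 12 = 15; level 2: 31 − 24 = 7. poor-condition stays.
Every type prefers its assigned level; separation holds.

Yes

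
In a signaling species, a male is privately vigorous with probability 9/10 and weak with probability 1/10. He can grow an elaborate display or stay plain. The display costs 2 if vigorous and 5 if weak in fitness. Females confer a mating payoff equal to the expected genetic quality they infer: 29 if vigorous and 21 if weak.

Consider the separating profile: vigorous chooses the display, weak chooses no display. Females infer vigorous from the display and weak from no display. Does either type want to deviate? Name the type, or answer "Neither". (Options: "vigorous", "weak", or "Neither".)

The display pays 29; no display pays 21.
vigorous: assigned the display, nets 29 − 2 = 27; deviating to no display nets 21.
weak: assigned no display, nets 21; deviating to the display nets 29 − 5 = 24.
The weak type gains 3 by deviating.

weak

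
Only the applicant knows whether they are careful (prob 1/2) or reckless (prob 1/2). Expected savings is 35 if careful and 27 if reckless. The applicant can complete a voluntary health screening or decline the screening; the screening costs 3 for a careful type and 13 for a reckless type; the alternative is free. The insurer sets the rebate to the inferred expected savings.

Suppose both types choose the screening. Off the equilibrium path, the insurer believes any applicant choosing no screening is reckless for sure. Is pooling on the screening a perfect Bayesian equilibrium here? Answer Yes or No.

No

On path, the insurer holds the prior and pays 1/2·35 + 1/2·27 = 31. Off path (no screening), believing reckless, it pays 27.
careful: the screening nets 31 − 3 = 28; no screening nets 27. careful stays.
reckless: the screening nets 31 − 13 = 18; no screening nets 27. reckless would deviate.
A type deviates, so pooling fails.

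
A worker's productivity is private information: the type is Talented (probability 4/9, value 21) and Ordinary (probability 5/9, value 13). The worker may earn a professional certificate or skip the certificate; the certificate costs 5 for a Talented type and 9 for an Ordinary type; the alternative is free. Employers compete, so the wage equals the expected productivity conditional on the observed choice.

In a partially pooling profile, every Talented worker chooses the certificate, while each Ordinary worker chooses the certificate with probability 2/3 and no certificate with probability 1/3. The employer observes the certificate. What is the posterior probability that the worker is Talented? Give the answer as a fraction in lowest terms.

P(the certificate) = (4/9)·1 + (5/9)·(2/3) = 22/27.
By Bayes' rule, P(Talented | the certificate) = (4/9) / (22/27) = 6/11.

6/11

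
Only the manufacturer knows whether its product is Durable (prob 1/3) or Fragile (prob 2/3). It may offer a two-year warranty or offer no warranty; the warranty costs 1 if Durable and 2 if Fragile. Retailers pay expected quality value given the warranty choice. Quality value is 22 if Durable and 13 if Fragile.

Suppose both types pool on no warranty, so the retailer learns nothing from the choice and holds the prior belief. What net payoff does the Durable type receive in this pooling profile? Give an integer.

Pooled price = 1/3·22 + 2/3·13 = 16.
Durable pays no cost for no warranty, so net payoff = 16.

16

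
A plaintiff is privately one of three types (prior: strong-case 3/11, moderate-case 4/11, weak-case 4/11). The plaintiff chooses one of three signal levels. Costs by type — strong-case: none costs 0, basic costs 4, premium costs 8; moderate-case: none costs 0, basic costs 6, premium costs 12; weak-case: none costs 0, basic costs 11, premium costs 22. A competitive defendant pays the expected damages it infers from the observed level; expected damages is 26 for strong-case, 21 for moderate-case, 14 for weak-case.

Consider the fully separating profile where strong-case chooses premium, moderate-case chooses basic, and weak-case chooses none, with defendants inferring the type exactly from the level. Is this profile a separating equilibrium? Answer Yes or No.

Separating settlements: premium → 26, basic → 21, none → 14.
strong-case (assigned premium): none: 14 − 0 = 14; basic: 21 − 4 = 17; premium: 26 − 8 = 18. strong-case stays.
moderate-case (assigned basic): none: 14 − 0 = 14; basic: 21 − 6 = 15; premium: 26 − 12 = 14. moderate-case stays.
weak-case (assigned none): none: 14 − 0 = 14; basic: 21 − 11 = 10; premium: 26 − 22 = 4. weak-case stays.
Every type prefers its assigned level; separation holds.

Yes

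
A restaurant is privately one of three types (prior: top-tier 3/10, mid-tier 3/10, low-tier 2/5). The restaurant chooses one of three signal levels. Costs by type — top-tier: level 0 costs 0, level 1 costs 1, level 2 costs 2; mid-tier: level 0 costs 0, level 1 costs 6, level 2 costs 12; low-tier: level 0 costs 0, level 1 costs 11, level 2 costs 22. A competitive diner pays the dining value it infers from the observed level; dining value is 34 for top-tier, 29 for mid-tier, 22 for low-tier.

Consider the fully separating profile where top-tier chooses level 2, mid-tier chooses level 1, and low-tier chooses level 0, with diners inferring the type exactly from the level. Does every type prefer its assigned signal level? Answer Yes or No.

Yes

Separating price premiums: level 2 → 34, level 1 → 29, level 0 → 22.
top-tier (assigned level 2): level 0: 22 − 0 = 22; level 1: 29 − 1 = 28; level 2: 34 − 2 = 32. top-tier stays.
mid-tier (assigned level 1): level 0: 22 − 0 = 22; level 1: 29 − 6 = 23; level 2: 34 − 12 = 22. mid-tier stays.
low-tier (assigned level 0): level 0: 22 − 0 = 22; level 1: 29 − 11 = 18; level 2: 34 − 22 = 12. low-tier stays.
Every type prefers its assigned level; separation holds.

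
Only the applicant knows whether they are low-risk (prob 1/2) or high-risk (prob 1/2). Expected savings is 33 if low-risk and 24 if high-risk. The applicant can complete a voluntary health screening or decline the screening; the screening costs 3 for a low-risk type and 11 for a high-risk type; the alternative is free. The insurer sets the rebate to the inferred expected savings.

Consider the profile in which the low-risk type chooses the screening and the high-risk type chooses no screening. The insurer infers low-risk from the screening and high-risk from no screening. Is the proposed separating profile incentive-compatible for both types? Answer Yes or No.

Yes

Under these beliefs, the screening earns rebate 33 and no screening earns rebate 24.
low-risk: the screening nets 33 − 3 = 30; no screening nets 24. low-risk prefers the screening.
high-risk: the screening nets 33 − 11 = 22; no screening nets 24. high-risk prefers no screening.
Neither type deviates, so the separating profile is an equilibrium.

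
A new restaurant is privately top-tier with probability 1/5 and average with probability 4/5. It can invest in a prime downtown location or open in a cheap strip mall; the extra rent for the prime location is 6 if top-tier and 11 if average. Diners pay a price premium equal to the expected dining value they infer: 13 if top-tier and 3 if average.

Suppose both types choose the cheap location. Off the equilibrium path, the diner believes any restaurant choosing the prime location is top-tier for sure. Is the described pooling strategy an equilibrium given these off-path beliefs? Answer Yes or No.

No

On path, the diner holds the prior and pays 1/5·13 + 4/5·3 = 5. Off path (the prime location), believing top-tier, it pays 13.
top-tier: the cheap location nets 5; the prime location nets 13 − 6 = 7. top-tier would deviate.
average: the cheap location nets 5; the prime location nets 13 − 11 = 2. average stays.
A type deviates, so pooling fails.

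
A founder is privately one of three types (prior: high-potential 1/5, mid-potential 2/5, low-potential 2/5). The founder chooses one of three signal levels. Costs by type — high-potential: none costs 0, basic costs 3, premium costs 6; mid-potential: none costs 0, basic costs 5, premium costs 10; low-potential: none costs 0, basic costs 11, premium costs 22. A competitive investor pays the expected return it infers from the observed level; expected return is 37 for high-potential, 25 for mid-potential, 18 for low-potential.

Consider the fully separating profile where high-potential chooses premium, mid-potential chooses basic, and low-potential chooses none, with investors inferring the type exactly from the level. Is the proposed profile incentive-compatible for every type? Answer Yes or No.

No

Separating valuations: premium → 37, basic → 25, none → 18.
high-potential (assigned premium): none: 18 − 0 = 18; basic: 25 − 3 = 22; premium: 37 − 6 = 31. high-potential stays.
mid-potential (assigned basic): none: 18 − 0 = 18; basic: 25 − 5 = 20; premium: 37 − 10 = 27. mid-potential prefers premium.
low-potential (assigned none): none: 18 − 0 = 18; basic: 25 − 11 = 14; premium: 37 − 22 = 15. low-potential stays.
At least one type deviates; the separating profile fails.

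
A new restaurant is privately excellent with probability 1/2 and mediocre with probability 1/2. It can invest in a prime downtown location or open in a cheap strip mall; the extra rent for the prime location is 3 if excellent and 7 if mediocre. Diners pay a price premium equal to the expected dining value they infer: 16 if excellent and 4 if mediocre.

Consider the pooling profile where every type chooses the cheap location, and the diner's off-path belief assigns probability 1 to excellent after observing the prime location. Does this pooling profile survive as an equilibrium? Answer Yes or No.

No

On path, the diner holds the prior and pays 1/2·16 + 1/2·4 = 10. Off path (the prime location), believing excellent, it pays 16.
excellent: the cheap location nets 10; the prime location nets 16 − 3 = 13. excellent would deviate.
mediocre: the cheap location nets 10; the prime location nets 16 − 7 = 9. mediocre stays.
A type deviates, so pooling fails.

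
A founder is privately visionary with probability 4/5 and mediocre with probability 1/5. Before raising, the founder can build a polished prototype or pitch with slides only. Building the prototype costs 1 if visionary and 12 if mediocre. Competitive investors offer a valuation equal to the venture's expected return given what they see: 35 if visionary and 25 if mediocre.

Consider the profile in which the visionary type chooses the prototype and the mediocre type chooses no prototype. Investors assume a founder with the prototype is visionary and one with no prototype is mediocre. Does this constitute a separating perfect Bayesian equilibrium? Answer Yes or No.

Under these beliefs, the prototype earns valuation 35 and no prototype earns valuation 25.
visionary: the prototype nets 35 − 1 = 34; no prototype nets 25. visionary prefers the prototype.
mediocre: the prototype nets 35 − 12 = 23; no prototype nets 25. mediocre prefers no prototype.
Neither type deviates, so the separating profile is an equilibrium.

Yes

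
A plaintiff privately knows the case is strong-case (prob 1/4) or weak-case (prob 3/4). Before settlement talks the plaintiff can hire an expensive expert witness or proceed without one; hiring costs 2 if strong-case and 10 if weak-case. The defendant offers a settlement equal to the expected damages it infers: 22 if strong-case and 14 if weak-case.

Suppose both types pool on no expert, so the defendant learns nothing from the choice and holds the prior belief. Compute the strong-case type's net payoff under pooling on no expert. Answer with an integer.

Pooled settlement = 1/4·22 + 3/4·14 = 16.
strong-case pays no cost for no expert, so net payoff = 16.

16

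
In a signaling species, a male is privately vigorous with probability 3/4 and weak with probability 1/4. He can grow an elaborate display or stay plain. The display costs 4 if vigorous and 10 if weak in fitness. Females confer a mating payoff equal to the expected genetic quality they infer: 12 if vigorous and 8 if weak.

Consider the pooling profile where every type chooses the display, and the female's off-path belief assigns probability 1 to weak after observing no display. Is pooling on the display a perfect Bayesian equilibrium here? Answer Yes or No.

No

On path, the female holds the prior and pays 3/4·12 + 1/4·8 = 11. Off path (no display), believing weak, it pays 8.
vigorous: the display nets 11 − 4 = 7; no display nets 8. vigorous would deviate.
weak: the display nets 11 − 10 = 1; no display nets 8. weak would deviate.
A type deviates, so pooling fails.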